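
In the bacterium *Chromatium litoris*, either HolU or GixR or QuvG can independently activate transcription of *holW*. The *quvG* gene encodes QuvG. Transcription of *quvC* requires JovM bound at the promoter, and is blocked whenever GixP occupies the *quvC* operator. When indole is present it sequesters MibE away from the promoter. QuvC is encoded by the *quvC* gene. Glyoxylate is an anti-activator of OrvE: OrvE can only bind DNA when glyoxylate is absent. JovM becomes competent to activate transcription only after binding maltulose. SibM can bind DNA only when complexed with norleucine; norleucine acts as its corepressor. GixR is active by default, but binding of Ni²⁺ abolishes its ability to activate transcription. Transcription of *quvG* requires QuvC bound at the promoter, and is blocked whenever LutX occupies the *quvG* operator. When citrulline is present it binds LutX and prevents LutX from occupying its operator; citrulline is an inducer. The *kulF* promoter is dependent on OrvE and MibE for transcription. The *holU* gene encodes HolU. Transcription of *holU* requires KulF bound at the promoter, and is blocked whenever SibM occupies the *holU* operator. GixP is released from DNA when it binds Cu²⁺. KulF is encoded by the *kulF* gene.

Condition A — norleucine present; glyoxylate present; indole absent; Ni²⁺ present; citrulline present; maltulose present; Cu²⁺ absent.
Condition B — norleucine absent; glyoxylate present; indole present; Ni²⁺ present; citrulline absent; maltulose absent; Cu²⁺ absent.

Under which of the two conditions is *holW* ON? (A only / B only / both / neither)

Condition A:
Norleucine is present, so SibM is active.
Glyoxylate is present, so OrvE is inactive.
Indole is absent, so MibE is active.
Required activator OrvE is absent, so *kulF* is not transcribed.
So KulF is not produced.
With repressor SibM bound, *holU* is not transcribed.
So HolU is not produced.
Ni²⁺ is present, so GixR is inactive.
Citrulline is present, so LutX is inactive.
Maltulose is present, so JovM is active.
Cu²⁺ is absent, so GixP is active.
With repressor GixP bound, *quvC* is not transcribed.
So QuvC is not produced.
Required activator QuvC is absent, so *quvG* is not transcribed.
So QuvG is not produced.
No activator is available at the *holW* promoter, so *holW* is not transcribed.
→ *holW* is OFF in A.
Condition B:
Norleucine is absent, so SibM is inactive.
Glyoxylate is present, so OrvE is inactive.
Indole is present, so MibE is inactive.
Required activator OrvE is absent, so *kulF* is not transcribed.
So KulF is not produced.
Required activator KulF is absent, so *holU* is not transcribed.
So HolU is not produced.
Ni²⁺ is present, so GixR is inactive.
Citrulline is absent, so LutX is active.
Maltulose is absent, so JovM is inactive.
Cu²⁺ is absent, so GixP is active.
With repressor GixP bound, *quvC* is not transcribed.
So QuvC is not produced.
With repressor LutX bound, *quvG* is not transcribed.
So QuvG is not produced.
No activator is available at the *holW* promoter, so *holW* is not transcribed.
→ *holW* is OFF in B.

neither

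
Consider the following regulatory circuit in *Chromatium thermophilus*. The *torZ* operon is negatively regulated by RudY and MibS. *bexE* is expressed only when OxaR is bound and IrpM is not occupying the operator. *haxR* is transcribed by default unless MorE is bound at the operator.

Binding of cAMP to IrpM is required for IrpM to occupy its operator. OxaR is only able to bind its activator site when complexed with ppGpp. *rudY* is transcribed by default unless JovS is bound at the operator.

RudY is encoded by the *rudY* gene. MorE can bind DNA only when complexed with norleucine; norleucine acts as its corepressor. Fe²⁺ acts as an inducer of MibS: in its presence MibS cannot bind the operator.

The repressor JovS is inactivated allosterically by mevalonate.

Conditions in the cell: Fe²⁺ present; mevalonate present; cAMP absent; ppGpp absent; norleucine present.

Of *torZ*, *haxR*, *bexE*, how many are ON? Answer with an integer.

0

Mevalonate is present, so JovS is inactive.
With no repressor bound, *rudY* is transcribed.
So RudY is produced and active.
Fe²⁺ is present, so MibS is inactive.
With repressor RudY bound, *torZ* is not transcribed.
→ *torZ* is OFF.
Norleucine is present, so MorE is active.
With repressor MorE bound, *haxR* is not transcribed.
→ *haxR* is OFF.
ppGpp is absent, so OxaR is inactive.
cAMP is absent, so IrpM is inactive.
Required activator OxaR is absent, so *bexE* is not transcribed.
→ *bexE* is OFF.
0 of the 3 genes are transcribed.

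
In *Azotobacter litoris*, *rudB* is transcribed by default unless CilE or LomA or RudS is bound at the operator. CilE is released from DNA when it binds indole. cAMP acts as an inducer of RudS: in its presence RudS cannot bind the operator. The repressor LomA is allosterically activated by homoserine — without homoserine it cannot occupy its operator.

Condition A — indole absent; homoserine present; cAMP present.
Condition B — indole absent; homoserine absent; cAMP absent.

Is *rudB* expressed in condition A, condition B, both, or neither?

neither

Condition A:
Indole is absent, so CilE is active.
Homoserine is present, so LomA is active.
cAMP is present, so RudS is inactive.
With repressor CilE bound, *rudB* is not transcribed.
→ *rudB* is OFF in A.
Condition B:
Indole is absent, so CilE is active.
Homoserine is absent, so LomA is inactive.
cAMP is absent, so RudS is active.
With repressor CilE bound, *rudB* is not transcribed.
→ *rudB* is OFF in B.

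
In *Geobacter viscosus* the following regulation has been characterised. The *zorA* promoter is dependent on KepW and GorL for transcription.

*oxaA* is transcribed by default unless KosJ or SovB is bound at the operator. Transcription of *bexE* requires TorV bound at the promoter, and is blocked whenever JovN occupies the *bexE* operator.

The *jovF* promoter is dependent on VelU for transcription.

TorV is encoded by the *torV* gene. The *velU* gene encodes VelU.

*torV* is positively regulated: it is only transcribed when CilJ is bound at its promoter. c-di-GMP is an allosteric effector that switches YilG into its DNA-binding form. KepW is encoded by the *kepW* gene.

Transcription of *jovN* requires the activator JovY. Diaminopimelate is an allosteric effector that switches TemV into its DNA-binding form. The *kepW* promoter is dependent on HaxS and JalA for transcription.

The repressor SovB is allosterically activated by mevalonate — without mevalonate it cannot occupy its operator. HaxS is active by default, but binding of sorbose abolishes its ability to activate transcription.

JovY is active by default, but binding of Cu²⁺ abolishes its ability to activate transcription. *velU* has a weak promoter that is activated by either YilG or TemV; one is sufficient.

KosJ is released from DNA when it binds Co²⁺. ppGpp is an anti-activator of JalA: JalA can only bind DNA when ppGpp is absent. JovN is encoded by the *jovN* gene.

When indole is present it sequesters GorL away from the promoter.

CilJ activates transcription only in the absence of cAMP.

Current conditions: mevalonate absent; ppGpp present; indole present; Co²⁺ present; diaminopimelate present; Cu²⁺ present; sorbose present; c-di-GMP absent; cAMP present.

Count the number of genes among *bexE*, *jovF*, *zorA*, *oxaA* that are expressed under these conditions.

cAMP is present, so CilJ is inactive.
Required activator CilJ is absent, so *torV* is not transcribed.
So TorV is not produced.
Cu²⁺ is present, so JovY is inactive.
Required activator JovY is absent, so *jovN* is not transcribed.
So JovN is not produced.
Required activator TorV is absent, so *bexE* is not transcribed.
→ *bexE* is OFF.
c-di-GMP is absent, so YilG is inactive.
Diaminopimelate is present, so TemV is active.
Activator TemV is present, so *velU* is transcribed.
So VelU is produced and active.
No repressor is bound and VelU is active, so *jovF* is transcribed.
→ *jovF* is ON.
Sorbose is present, so HaxS is inactive.
ppGpp is present, so JalA is inactive.
Required activator HaxS is absent, so *kepW* is not transcribed.
So KepW is not produced.
Indole is present, so GorL is inactive.
Required activator KepW is absent, so *zorA* is not transcribed.
→ *zorA* is OFF.
Co²⁺ is present, so KosJ is inactive.
Mevalonate is absent, so SovB is inactive.
With no repressor bound, *oxaA* is transcribed.
→ *oxaA* is ON.
2 of the 4 genes are transcribed.

2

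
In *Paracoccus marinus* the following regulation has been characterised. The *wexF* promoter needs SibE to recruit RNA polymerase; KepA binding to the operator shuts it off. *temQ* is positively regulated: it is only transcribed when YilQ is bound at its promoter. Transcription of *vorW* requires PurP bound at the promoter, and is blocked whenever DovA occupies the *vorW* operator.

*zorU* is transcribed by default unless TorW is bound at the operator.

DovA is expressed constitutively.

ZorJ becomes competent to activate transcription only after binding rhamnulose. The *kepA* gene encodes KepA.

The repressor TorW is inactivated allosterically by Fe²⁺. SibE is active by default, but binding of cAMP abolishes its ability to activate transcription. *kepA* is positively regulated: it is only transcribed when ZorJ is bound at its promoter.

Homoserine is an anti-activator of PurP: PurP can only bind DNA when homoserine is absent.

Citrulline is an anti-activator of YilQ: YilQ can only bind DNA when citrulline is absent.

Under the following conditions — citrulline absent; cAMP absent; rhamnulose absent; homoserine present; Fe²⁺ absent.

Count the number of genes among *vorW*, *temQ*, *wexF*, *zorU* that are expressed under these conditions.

Homoserine is present, so PurP is inactive.
DovA is produced constitutively and is active.
With repressor DovA bound, *vorW* is not transcribed.
→ *vorW* is OFF.
Citrulline is absent, so YilQ is active.
No repressor is bound and YilQ is active, so *temQ* is transcribed.
→ *temQ* is ON.
cAMP is absent, so SibE is active.
Rhamnulose is absent, so ZorJ is inactive.
Required activator ZorJ is absent, so *kepA* is not transcribed.
So KepA is not produced.
No repressor is bound and SibE is active, so *wexF* is transcribed.
→ *wexF* is ON.
Fe²⁺ is absent, so TorW is active.
With repressor TorW bound, *zorU* is not transcribed.
→ *zorU* is OFF.
2 of the 4 genes are transcribed.

2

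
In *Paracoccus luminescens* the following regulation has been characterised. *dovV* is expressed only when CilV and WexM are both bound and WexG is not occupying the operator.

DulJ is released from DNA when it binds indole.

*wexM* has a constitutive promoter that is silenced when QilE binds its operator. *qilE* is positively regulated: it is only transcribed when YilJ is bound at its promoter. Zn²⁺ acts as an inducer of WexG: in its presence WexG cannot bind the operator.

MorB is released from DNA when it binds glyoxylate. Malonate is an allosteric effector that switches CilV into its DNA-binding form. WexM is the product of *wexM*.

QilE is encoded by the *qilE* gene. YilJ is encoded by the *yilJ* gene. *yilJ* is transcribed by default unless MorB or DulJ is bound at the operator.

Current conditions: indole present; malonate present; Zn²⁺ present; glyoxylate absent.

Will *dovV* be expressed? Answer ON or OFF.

ON

Malonate is present, so CilV is active.
Zn²⁺ is present, so WexG is inactive.
Glyoxylate is absent, so MorB is active.
Indole is present, so DulJ is inactive.
With repressor MorB bound, *yilJ* is not transcribed.
So YilJ is not produced.
Required activator YilJ is absent, so *qilE* is not transcribed.
So QilE is not produced.
With no repressor bound, *wexM* is transcribed.
So WexM is produced and active.
No repressor is bound and CilV and WexM are active, so *dovV* is transcribed.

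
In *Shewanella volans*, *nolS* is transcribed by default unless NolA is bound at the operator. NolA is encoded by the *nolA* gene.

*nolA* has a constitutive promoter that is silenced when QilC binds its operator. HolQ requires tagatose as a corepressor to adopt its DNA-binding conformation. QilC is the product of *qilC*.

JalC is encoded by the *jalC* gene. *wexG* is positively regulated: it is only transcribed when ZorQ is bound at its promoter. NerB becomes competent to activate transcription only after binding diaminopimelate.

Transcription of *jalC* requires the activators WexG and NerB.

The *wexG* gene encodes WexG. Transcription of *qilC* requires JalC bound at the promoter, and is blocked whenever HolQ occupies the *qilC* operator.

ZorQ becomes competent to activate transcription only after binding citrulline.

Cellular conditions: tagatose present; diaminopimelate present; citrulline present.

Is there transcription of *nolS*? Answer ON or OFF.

OFF

Citrulline is present, so ZorQ is active.
No repressor is bound and ZorQ is active, so *wexG* is transcribed.
So WexG is produced and active.
Diaminopimelate is present, so NerB is active.
No repressor is bound and WexG and NerB are active, so *jalC* is transcribed.
So JalC is produced and active.
Tagatose is present, so HolQ is active.
With repressor HolQ bound, *qilC* is not transcribed.
So QilC is not produced.
With no repressor bound, *nolA* is transcribed.
So NolA is produced and active.
With repressor NolA bound, *nolS* is not transcribed.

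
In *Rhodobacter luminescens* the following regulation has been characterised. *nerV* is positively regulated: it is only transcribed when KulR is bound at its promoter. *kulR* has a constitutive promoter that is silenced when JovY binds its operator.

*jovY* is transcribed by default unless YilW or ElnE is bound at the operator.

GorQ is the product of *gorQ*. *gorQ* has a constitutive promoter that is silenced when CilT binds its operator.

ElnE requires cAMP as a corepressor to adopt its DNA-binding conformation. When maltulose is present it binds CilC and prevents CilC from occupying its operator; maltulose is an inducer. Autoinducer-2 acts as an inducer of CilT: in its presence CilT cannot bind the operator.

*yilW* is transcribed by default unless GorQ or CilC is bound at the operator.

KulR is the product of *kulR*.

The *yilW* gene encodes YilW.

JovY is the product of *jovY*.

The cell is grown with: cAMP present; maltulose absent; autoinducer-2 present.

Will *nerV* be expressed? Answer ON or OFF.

Autoinducer-2 is present, so CilT is inactive.
With no repressor bound, *gorQ* is transcribed.
So GorQ is produced and active.
Maltulose is absent, so CilC is active.
With repressor GorQ bound, *yilW* is not transcribed.
So YilW is not produced.
cAMP is present, so ElnE is active.
With repressor ElnE bound, *jovY* is not transcribed.
So JovY is not produced.
With no repressor bound, *kulR* is transcribed.
So KulR is produced and active.
No repressor is bound and KulR is active, so *nerV* is transcribed.

ON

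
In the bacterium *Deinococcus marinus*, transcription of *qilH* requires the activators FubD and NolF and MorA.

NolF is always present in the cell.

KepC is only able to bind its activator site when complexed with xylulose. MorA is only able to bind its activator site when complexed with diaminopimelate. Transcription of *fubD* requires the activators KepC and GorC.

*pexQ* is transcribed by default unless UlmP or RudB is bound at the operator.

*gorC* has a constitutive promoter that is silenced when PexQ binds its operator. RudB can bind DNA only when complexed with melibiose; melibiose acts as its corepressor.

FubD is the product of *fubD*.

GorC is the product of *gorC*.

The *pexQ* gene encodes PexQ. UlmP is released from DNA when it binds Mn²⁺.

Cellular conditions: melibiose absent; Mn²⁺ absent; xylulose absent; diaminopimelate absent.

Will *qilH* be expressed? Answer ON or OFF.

OFF

Xylulose is absent, so KepC is inactive.
Mn²⁺ is absent, so UlmP is active.
Melibiose is absent, so RudB is inactive.
With repressor UlmP bound, *pexQ* is not transcribed.
So PexQ is not produced.
With no repressor bound, *gorC* is transcribed.
So GorC is produced and active.
Required activator KepC is absent, so *fubD* is not transcribed.
So FubD is not produced.
NolF is produced constitutively and is active.
Diaminopimelate is absent, so MorA is inactive.
Required activator FubD is absent, so *qilH* is not transcribed.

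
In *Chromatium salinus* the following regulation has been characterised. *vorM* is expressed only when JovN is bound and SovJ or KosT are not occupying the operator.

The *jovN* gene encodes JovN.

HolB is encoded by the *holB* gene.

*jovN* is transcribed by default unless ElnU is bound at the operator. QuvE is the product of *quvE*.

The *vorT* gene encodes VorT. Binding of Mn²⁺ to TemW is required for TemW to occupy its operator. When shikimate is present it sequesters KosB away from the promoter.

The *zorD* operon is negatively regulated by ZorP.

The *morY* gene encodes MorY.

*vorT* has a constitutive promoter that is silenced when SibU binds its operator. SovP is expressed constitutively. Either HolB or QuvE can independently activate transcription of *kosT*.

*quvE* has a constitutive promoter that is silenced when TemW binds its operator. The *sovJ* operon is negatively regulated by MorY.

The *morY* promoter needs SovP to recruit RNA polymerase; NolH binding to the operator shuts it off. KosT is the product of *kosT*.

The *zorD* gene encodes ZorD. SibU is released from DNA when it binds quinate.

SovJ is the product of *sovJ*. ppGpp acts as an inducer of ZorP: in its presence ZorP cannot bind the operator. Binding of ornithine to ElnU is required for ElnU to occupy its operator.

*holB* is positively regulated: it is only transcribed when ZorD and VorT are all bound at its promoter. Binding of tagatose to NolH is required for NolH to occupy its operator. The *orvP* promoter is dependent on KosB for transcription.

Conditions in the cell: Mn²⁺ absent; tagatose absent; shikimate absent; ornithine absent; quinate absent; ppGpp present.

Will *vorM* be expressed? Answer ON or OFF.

OFF

Ornithine is absent, so ElnU is inactive.
With no repressor bound, *jovN* is transcribed.
So JovN is produced and active.
Tagatose is absent, so NolH is inactive.
SovP is produced constitutively and is active.
No repressor is bound and SovP is active, so *morY* is transcribed.
So MorY is produced and active.
With repressor MorY bound, *sovJ* is not transcribed.
So SovJ is not produced.
ppGpp is present, so ZorP is inactive.
With no repressor bound, *zorD* is transcribed.
So ZorD is produced and active.
Quinate is absent, so SibU is active.
With repressor SibU bound, *vorT* is not transcribed.
So VorT is not produced.
Required activator VorT is absent, so *holB* is not transcribed.
So HolB is not produced.
Mn²⁺ is absent, so TemW is inactive.
With no repressor bound, *quvE* is transcribed.
So QuvE is produced and active.
Activator QuvE is present, so *kosT* is transcribed.
So KosT is produced and active.
With repressor KosT bound, *vorM* is not transcribed.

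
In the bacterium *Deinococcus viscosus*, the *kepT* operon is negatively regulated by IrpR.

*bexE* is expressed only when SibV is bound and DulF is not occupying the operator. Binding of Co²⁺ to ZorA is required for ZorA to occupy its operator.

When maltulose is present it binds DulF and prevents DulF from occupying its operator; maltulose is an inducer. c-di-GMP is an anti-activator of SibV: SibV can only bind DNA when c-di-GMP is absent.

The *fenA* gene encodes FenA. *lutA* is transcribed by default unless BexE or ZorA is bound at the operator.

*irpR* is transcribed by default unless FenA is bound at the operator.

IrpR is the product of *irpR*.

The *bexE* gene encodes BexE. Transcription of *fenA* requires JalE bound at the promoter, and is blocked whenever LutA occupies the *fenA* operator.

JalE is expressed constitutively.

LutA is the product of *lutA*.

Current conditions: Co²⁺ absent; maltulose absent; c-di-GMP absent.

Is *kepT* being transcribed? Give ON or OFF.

Maltulose is absent, so DulF is active.
c-di-GMP is absent, so SibV is active.
With repressor DulF bound, *bexE* is not transcribed.
So BexE is not produced.
Co²⁺ is absent, so ZorA is inactive.
With no repressor bound, *lutA* is transcribed.
So LutA is produced and active.
JalE is produced constitutively and is active.
With repressor LutA bound, *fenA* is not transcribed.
So FenA is not produced.
With no repressor bound, *irpR* is transcribed.
So IrpR is produced and active.
With repressor IrpR bound, *kepT* is not transcribed.

OFF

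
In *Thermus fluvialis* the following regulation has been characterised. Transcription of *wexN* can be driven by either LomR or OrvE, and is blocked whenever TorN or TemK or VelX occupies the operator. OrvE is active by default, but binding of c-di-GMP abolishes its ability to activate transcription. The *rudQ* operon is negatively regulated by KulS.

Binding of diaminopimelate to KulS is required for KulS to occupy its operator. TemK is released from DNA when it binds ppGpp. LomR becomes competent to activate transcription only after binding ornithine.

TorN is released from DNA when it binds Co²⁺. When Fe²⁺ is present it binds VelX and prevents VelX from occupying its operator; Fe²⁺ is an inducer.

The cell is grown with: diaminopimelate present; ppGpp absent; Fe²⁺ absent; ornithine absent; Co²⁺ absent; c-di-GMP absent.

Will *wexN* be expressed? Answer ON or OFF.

OFF

Co²⁺ is absent, so TorN is active.
ppGpp is absent, so TemK is active.
Fe²⁺ is absent, so VelX is active.
Ornithine is absent, so LomR is inactive.
c-di-GMP is absent, so OrvE is active.
With repressor TorN bound, *wexN* is not transcribed.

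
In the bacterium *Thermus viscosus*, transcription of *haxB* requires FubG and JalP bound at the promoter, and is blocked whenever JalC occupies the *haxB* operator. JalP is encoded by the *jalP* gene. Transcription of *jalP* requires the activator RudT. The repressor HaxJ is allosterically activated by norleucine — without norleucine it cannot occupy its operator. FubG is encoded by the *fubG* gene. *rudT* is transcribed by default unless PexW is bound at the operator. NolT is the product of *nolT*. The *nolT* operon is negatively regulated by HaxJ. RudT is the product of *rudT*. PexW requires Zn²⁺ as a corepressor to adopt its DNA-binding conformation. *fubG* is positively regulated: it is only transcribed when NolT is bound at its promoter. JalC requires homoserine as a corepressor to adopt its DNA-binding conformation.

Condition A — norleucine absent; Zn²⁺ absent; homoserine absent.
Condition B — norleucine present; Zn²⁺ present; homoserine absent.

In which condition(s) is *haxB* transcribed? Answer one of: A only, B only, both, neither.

Condition A:
Norleucine is absent, so HaxJ is inactive.
With no repressor bound, *nolT* is transcribed.
So NolT is produced and active.
No repressor is bound and NolT is active, so *fubG* is transcribed.
So FubG is produced and active.
Zn²⁺ is absent, so PexW is inactive.
With no repressor bound, *rudT* is transcribed.
So RudT is produced and active.
No repressor is bound and RudT is active, so *jalP* is transcribed.
So JalP is produced and active.
Homoserine is absent, so JalC is inactive.
No repressor is bound and FubG and JalP are active, so *haxB* is transcribed.
→ *haxB* is ON in A.
Condition B:
Norleucine is present, so HaxJ is active.
With repressor HaxJ bound, *nolT* is not transcribed.
So NolT is not produced.
Required activator NolT is absent, so *fubG* is not transcribed.
So FubG is not produced.
Zn²⁺ is present, so PexW is active.
With repressor PexW bound, *rudT* is not transcribed.
So RudT is not produced.
Required activator RudT is absent, so *jalP* is not transcribed.
So JalP is not produced.
Homoserine is absent, so JalC is inactive.
Required activator FubG is absent, so *haxB* is not transcribed.
→ *haxB* is OFF in B.

A only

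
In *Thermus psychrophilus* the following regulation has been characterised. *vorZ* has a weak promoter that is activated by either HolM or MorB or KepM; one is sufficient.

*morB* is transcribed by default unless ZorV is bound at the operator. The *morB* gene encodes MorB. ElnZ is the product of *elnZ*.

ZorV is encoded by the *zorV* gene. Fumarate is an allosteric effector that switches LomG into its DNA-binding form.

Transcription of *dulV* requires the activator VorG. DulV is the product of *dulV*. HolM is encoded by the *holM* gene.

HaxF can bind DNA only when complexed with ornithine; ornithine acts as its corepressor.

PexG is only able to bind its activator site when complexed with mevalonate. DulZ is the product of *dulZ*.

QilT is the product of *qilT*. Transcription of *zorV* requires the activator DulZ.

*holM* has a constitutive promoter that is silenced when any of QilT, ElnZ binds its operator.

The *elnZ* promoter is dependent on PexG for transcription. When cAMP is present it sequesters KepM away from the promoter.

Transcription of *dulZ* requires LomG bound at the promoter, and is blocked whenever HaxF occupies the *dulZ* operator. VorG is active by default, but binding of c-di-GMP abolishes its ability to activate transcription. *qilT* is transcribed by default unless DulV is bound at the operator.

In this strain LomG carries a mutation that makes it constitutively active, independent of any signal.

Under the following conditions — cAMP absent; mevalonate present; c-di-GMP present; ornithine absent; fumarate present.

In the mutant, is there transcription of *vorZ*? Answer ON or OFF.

ON

c-di-GMP is present, so VorG is inactive.
Required activator VorG is absent, so *dulV* is not transcribed.
So DulV is not produced.
With no repressor bound, *qilT* is transcribed.
So QilT is produced and active.
Mevalonate is present, so PexG is active.
No repressor is bound and PexG is active, so *elnZ* is transcribed.
So ElnZ is produced and active.
With repressor QilT bound, *holM* is not transcribed.
So HolM is not produced.
Ornithine is absent, so HaxF is inactive.
LomG is constitutively active in this strain.
No repressor is bound and LomG is active, so *dulZ* is transcribed.
So DulZ is produced and active.
No repressor is bound and DulZ is active, so *zorV* is transcribed.
So ZorV is produced and active.
With repressor ZorV bound, *morB* is not transcribed.
So MorB is not produced.
cAMP is absent, so KepM is active.
Activator KepM is present, so *vorZ* is transcribed.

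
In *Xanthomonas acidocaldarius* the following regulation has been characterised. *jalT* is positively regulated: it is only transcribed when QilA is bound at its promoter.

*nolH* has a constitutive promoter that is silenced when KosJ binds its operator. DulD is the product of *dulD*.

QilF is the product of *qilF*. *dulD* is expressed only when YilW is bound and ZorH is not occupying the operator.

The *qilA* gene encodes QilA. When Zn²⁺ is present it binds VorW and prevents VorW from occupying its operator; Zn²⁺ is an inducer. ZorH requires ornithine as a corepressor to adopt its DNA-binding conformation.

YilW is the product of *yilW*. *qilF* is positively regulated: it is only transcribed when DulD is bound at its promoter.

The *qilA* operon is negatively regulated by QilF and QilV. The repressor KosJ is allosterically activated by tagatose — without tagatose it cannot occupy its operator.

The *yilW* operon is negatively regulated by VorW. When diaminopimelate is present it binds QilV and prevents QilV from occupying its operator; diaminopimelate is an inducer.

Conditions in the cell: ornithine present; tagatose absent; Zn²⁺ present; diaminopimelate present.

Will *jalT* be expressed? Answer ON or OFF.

Zn²⁺ is present, so VorW is inactive.
With no repressor bound, *yilW* is transcribed.
So YilW is produced and active.
Ornithine is present, so ZorH is active.
With repressor ZorH bound, *dulD* is not transcribed.
So DulD is not produced.
Required activator DulD is absent, so *qilF* is not transcribed.
So QilF is not produced.
Diaminopimelate is present, so QilV is inactive.
With no repressor bound, *qilA* is transcribed.
So QilA is produced and active.
No repressor is bound and QilA is active, so *jalT* is transcribed.

ON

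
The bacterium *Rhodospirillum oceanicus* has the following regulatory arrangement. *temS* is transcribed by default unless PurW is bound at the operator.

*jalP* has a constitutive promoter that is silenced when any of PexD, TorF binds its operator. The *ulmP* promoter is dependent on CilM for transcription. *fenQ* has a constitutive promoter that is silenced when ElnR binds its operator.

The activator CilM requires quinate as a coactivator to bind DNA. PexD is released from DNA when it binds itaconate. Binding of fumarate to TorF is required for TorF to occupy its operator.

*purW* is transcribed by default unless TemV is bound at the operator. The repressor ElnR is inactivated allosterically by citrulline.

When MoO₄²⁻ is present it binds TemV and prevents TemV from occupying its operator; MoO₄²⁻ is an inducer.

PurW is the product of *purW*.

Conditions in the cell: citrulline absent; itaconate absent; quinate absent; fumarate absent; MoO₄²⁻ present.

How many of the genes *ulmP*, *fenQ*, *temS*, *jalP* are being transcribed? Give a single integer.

0

Quinate is absent, so CilM is inactive.
Required activator CilM is absent, so *ulmP* is not transcribed.
→ *ulmP* is OFF.
Citrulline is absent, so ElnR is active.
With repressor ElnR bound, *fenQ* is not transcribed.
→ *fenQ* is OFF.
MoO₄²⁻ is present, so TemV is inactive.
With no repressor bound, *purW* is transcribed.
So PurW is produced and active.
With repressor PurW bound, *temS* is not transcribed.
→ *temS* is OFF.
Itaconate is absent, so PexD is active.
Fumarate is absent, so TorF is inactive.
With repressor PexD bound, *jalP* is not transcribed.
→ *jalP* is OFF.
0 of the 4 genes are transcribed.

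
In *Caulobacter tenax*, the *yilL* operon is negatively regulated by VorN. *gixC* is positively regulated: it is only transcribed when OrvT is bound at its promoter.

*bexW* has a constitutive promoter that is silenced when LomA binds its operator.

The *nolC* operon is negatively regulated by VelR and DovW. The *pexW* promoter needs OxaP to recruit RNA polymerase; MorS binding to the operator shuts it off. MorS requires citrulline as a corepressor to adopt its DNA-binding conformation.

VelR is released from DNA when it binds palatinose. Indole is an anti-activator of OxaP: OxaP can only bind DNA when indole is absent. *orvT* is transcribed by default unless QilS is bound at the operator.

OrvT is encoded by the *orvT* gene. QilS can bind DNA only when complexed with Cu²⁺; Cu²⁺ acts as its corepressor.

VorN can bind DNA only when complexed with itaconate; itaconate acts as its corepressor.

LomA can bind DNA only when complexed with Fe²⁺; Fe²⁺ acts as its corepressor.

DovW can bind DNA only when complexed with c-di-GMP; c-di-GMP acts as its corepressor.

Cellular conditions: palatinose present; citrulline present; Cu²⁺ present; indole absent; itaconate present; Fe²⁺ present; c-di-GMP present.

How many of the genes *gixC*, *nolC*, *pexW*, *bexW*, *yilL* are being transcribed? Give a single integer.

0

Cu²⁺ is present, so QilS is active.
With repressor QilS bound, *orvT* is not transcribed.
So OrvT is not produced.
Required activator OrvT is absent, so *gixC* is not transcribed.
→ *gixC* is OFF.
Palatinose is present, so VelR is inactive.
c-di-GMP is present, so DovW is active.
With repressor DovW bound, *nolC* is not transcribed.
→ *nolC* is OFF.
Citrulline is present, so MorS is active.
Indole is absent, so OxaP is active.
With repressor MorS bound, *pexW* is not transcribed.
→ *pexW* is OFF.
Fe²⁺ is present, so LomA is active.
With repressor LomA bound, *bexW* is not transcribed.
→ *bexW* is OFF.
Itaconate is present, so VorN is active.
With repressor VorN bound, *yilL* is not transcribed.
→ *yilL* is OFF.
0 of the 5 genes are transcribed.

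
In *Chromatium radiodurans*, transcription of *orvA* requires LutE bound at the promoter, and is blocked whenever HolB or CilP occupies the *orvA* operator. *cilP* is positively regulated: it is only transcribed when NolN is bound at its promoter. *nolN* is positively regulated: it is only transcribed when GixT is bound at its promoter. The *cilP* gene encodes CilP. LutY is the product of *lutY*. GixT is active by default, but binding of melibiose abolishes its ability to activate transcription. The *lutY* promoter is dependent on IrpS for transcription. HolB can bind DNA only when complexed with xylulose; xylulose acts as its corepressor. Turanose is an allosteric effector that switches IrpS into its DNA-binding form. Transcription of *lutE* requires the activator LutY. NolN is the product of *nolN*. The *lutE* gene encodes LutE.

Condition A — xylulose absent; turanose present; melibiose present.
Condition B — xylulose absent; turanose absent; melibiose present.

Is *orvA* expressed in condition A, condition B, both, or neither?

A only

Condition A:
Xylulose is absent, so HolB is inactive.
Turanose is present, so IrpS is active.
No repressor is bound and IrpS is active, so *lutY* is transcribed.
So LutY is produced and active.
No repressor is bound and LutY is active, so *lutE* is transcribed.
So LutE is produced and active.
Melibiose is present, so GixT is inactive.
Required activator GixT is absent, so *nolN* is not transcribed.
So NolN is not produced.
Required activator NolN is absent, so *cilP* is not transcribed.
So CilP is not produced.
No repressor is bound and LutE is active, so *orvA* is transcribed.
→ *orvA* is ON in A.
Condition B:
Xylulose is absent, so HolB is inactive.
Turanose is absent, so IrpS is inactive.
Required activator IrpS is absent, so *lutY* is not transcribed.
So LutY is not produced.
Required activator LutY is absent, so *lutE* is not transcribed.
So LutE is not produced.
Melibiose is present, so GixT is inactive.
Required activator GixT is absent, so *nolN* is not transcribed.
So NolN is not produced.
Required activator NolN is absent, so *cilP* is not transcribed.
So CilP is not produced.
Required activator LutE is absent, so *orvA* is not transcribed.
→ *orvA* is OFF in B.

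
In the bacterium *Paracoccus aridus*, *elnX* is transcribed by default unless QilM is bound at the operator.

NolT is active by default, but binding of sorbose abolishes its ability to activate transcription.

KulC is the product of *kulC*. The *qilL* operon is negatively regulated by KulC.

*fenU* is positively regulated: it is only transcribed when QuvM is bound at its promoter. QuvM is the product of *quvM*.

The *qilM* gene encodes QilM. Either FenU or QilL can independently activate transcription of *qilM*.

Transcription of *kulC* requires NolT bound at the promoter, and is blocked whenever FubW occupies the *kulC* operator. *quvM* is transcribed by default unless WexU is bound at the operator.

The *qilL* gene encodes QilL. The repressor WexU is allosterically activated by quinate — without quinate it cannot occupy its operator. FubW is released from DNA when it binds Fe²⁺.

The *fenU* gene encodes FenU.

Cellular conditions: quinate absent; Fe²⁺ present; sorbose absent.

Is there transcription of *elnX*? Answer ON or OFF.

Quinate is absent, so WexU is inactive.
With no repressor bound, *quvM* is transcribed.
So QuvM is produced and active.
No repressor is bound and QuvM is active, so *fenU* is transcribed.
So FenU is produced and active.
Sorbose is absent, so NolT is active.
Fe²⁺ is present, so FubW is inactive.
No repressor is bound and NolT is active, so *kulC* is transcribed.
So KulC is produced and active.
With repressor KulC bound, *qilL* is not transcribed.
So QilL is not produced.
Activator FenU is present, so *qilM* is transcribed.
So QilM is produced and active.
With repressor QilM bound, *elnX* is not transcribed.

OFF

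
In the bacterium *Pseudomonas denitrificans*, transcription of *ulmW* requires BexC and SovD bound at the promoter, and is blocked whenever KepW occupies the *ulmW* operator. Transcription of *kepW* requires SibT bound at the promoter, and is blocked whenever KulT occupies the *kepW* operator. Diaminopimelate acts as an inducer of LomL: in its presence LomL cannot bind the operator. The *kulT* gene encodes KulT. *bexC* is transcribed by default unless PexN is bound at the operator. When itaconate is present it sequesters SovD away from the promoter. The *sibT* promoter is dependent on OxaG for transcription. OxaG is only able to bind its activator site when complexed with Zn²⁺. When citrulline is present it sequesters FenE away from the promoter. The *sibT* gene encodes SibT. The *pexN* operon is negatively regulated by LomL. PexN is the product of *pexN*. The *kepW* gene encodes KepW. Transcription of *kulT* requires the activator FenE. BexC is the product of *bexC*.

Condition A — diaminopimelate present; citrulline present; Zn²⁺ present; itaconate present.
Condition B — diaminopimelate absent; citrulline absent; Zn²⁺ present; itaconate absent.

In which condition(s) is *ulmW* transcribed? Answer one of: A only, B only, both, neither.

Condition A:
Diaminopimelate is present, so LomL is inactive.
With no repressor bound, *pexN* is transcribed.
So PexN is produced and active.
With repressor PexN bound, *bexC* is not transcribed.
So BexC is not produced.
Citrulline is present, so FenE is inactive.
Required activator FenE is absent, so *kulT* is not transcribed.
So KulT is not produced.
Zn²⁺ is present, so OxaG is active.
No repressor is bound and OxaG is active, so *sibT* is transcribed.
So SibT is produced and active.
No repressor is bound and SibT is active, so *kepW* is transcribed.
So KepW is produced and active.
Itaconate is present, so SovD is inactive.
With repressor KepW bound, *ulmW* is not transcribed.
→ *ulmW* is OFF in A.
Condition B:
Diaminopimelate is absent, so LomL is active.
With repressor LomL bound, *pexN* is not transcribed.
So PexN is not produced.
With no repressor bound, *bexC* is transcribed.
So BexC is produced and active.
Citrulline is absent, so FenE is active.
No repressor is bound and FenE is active, so *kulT* is transcribed.
So KulT is produced and active.
Zn²⁺ is present, so OxaG is active.
No repressor is bound and OxaG is active, so *sibT* is transcribed.
So SibT is produced and active.
With repressor KulT bound, *kepW* is not transcribed.
So KepW is not produced.
Itaconate is absent, so SovD is active.
No repressor is bound and BexC and SovD are active, so *ulmW* is transcribed.
→ *ulmW* is ON in B.

B only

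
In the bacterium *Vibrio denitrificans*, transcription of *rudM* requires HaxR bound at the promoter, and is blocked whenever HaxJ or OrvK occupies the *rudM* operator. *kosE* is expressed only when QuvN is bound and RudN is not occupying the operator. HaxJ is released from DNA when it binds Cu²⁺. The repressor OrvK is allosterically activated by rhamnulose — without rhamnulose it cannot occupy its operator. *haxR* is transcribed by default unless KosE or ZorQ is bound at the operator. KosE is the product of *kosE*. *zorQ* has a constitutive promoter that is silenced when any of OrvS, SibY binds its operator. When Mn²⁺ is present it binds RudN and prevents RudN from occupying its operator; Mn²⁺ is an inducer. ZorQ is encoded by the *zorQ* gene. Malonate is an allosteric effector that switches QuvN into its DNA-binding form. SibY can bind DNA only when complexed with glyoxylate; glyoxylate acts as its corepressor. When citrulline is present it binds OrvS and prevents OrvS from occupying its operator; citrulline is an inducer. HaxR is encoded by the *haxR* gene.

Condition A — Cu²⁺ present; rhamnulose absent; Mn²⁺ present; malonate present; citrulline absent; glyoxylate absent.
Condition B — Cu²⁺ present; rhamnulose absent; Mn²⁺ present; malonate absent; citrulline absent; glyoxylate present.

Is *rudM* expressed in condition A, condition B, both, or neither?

B only

Condition A:
Cu²⁺ is present, so HaxJ is inactive.
Rhamnulose is absent, so OrvK is inactive.
Mn²⁺ is present, so RudN is inactive.
Malonate is present, so QuvN is active.
No repressor is bound and QuvN is active, so *kosE* is transcribed.
So KosE is produced and active.
Citrulline is absent, so OrvS is active.
Glyoxylate is absent, so SibY is inactive.
With repressor OrvS bound, *zorQ* is not transcribed.
So ZorQ is not produced.
With repressor KosE bound, *haxR* is not transcribed.
So HaxR is not produced.
Required activator HaxR is absent, so *rudM* is not transcribed.
→ *rudM* is OFF in A.
Condition B:
Cu²⁺ is present, so HaxJ is inactive.
Rhamnulose is absent, so OrvK is inactive.
Mn²⁺ is present, so RudN is inactive.
Malonate is absent, so QuvN is inactive.
Required activator QuvN is absent, so *kosE* is not transcribed.
So KosE is not produced.
Citrulline is absent, so OrvS is active.
Glyoxylate is present, so SibY is active.
With repressor OrvS bound, *zorQ* is not transcribed.
So ZorQ is not produced.
With no repressor bound, *haxR* is transcribed.
So HaxR is produced and active.
No repressor is bound and HaxR is active, so *rudM* is transcribed.
→ *rudM* is ON in B.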